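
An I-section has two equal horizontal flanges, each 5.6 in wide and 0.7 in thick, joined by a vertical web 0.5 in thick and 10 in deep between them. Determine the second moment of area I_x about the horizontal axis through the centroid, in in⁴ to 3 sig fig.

Decompose the section into non-overlapping parts with the origin at the bottom-left of its bounding rectangle.
Bottom flange: 5.6 × 0.7, A = 3.92 in², y = 0.35 in, Ī = 0.16007 in⁴.
Web: 0.5 × 10, A = 5 in², y = 5.7 in, Ī = 41.667 in⁴.
Top flange: 5.6 × 0.7, A = 3.92 in², y = 11.05 in, Ī = 0.16007 in⁴.
By symmetry the centroid is at mid-height, ȳ = 5.7 in.
Transfer each piece to the horizontal axis through the centroid using Ī + A·d² with d = y − 5.7:
  bottom flange: d = -5.35 in → contributes +112.36 in⁴
  web: d = 0 in → contributes +41.667 in⁴
  top flange: d = 5.35 in → contributes +112.36 in⁴
Total I = 266.39 in⁴.

I_x ≈ 266 in⁴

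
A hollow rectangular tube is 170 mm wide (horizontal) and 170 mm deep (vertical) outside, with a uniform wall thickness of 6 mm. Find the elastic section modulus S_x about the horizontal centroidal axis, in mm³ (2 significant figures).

S_x ≈ 2.1 × 10⁵ mm³

Treat the section as a set of non-overlapping primitives; coordinates are from the bounding-box lower-left.
Outer rectangle: 170 × 170, A = 28 900 mm², y = 85 mm, Ī = 69 600 833 mm⁴.
Inner void (subtracted): 158 × 158, A = 24 964 mm², y = 85 mm, Ī = 51 933 441 mm⁴.
By symmetry the centroid is at mid-height, ȳ = 85 mm.
All pieces are centred on the horizontal centroidal axis, so I = ΣĪ (holes subtracted) = 17 667 392 mm⁴.
Extreme fibre distance c = 85 mm; S = I/c = 207 852 mm³.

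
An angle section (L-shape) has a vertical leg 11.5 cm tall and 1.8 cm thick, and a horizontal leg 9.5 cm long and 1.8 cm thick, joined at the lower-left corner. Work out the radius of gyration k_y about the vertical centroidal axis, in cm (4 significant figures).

k_y ≈ 2.750 cm

Treat the section as a set of non-overlapping primitives; coordinates are from the bounding-box lower-left.
Vertical leg: 1.8 × 11.5, A = 20.7 cm², x = 0.9 cm, Ī = 5.589 cm⁴.
Horizontal leg (remainder): 7.7 × 1.8, A = 13.86 cm², x = 5.65 cm, Ī = 68.48 cm⁴.
Centroid: x̄ = ΣA·x / ΣA = 2.80495 cm.
Transfer each piece to the vertical centroidal axis using Ī + A·d² with d = x − 2.80495:
  vertical leg: d = -1.90495 cm → contributes +80.7057 cm⁴
  horizontal leg (remainder): d = 2.84505 cm → contributes +180.667 cm⁴
Total I = 261.373 cm⁴.
Radius of gyration: k = √(I/A) = √(261.373 / 34.56) = 2.75007 cm.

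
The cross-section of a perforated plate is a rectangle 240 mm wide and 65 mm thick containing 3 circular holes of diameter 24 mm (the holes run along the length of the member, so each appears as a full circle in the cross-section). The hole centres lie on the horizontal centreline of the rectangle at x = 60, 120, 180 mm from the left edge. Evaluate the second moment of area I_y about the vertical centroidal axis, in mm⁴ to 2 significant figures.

I_y ≈ 7.2 × 10⁷ mm⁴

Break the section into simple shapes (no overlaps), measuring from the bottom-left corner of the bounding box.
Plate: 240 × 65, A = 15 600 mm², x = 120 mm, Ī = 74 880 000 mm⁴.
Hole 1 (subtracted): ⌀24, A = 452.4 mm², x = 60 mm, Ī = 16 286 mm⁴.
Hole 2 (subtracted): ⌀24, A = 452.4 mm², x = 120 mm, Ī = 16 286 mm⁴.
Hole 3 (subtracted): ⌀24, A = 452.4 mm², x = 180 mm, Ī = 16 286 mm⁴.
By symmetry the centroid is at mid-width, x̄ = 120 mm.
Transfer each piece to the vertical centroidal axis using Ī + A·d² with d = x − 120:
  plate: d = 0 mm → contributes +74 880 000 mm⁴
  hole 1: d = -60 mm → contributes −1 644 888 mm⁴
  hole 2: d = 0 mm → contributes −16 286 mm⁴
  hole 3: d = 60 mm → contributes −1 644 888 mm⁴
Total I = 71 573 939 mm⁴.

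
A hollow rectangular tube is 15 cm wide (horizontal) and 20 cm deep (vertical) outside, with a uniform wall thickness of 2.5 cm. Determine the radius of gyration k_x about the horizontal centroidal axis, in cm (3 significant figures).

k_x ≈ 6.92 cm

Split into non-overlapping primitives; take the origin at the lower-left of the bounding box.
Outer rectangle: 15 × 20, A = 300 cm², y = 10 cm, Ī = 10 000 cm⁴.
Inner void (subtracted): 10 × 15, A = 150 cm², y = 10 cm, Ī = 2812.5 cm⁴.
By symmetry the centroid is at mid-height, ȳ = 10 cm.
All pieces are centred on the horizontal centroidal axis, so I = ΣĪ (holes subtracted) = 7187.5 cm⁴.
Radius of gyration: k = √(I/A) = √(7187.5 / 150) = 6.9222 cm.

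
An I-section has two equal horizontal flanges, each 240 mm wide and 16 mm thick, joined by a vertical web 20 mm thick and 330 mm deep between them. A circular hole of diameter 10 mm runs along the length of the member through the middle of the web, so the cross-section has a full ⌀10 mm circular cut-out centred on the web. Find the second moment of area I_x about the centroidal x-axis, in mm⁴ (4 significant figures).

I_x ≈ 2.899 × 10⁸ mm⁴

Treat the section as a set of non-overlapping primitives; coordinates are from the bounding-box lower-left.
Bottom flange: 240 × 16, A = 3 840 mm², y = 8 mm, Ī = 81 920 mm⁴.
Web: 20 × 330, A = 6 600 mm², y = 181 mm, Ī = 59 895 000 mm⁴.
Top flange: 240 × 16, A = 3 840 mm², y = 354 mm, Ī = 81 920 mm⁴.
Hole (subtracted): ⌀10, A = 78.5398 mm², y = 181 mm, Ī = 490.874 mm⁴.
By symmetry the centroid is at mid-height, ȳ = 181 mm.
Transfer each piece to the centroidal x-axis using Ī + A·d² with d = y − 181:
  bottom flange: d = -173 mm → contributes +115 009 280 mm⁴
  web: d = 0 mm → contributes +59 895 000 mm⁴
  top flange: d = 173 mm → contributes +115 009 280 mm⁴
  hole: d = 0 mm → contributes −490.874 mm⁴
Total I = 289 913 069 mm⁴.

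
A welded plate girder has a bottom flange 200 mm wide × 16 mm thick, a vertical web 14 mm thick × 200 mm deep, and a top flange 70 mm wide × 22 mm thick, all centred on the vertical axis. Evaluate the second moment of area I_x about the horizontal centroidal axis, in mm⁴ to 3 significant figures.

I_x ≈ 6.17 × 10⁷ mm⁴

Treat the section as a set of non-overlapping primitives; coordinates are from the bounding-box lower-left.
Bottom plate: 200 × 16, A = 3 200 mm², y = 8 mm, Ī = 68 267 mm⁴.
Web plate: 14 × 200, A = 2 800 mm², y = 116 mm, Ī = 9 333 333 mm⁴.
Top plate: 70 × 22, A = 1 540 mm², y = 227 mm, Ī = 62 113 mm⁴.
Centroid: ȳ = ΣA·y / ΣA = 92.836 mm.
Transfer each piece to the horizontal centroidal axis using Ī + A·d² with d = y − 92.836:
  bottom plate: d = -84.836 mm → contributes +23 098 889 mm⁴
  web plate: d = 23.164 mm → contributes +10 835 791 mm⁴
  top plate: d = 134.16 mm → contributes +27 782 269 mm⁴
Total I = 61 716 949 mm⁴.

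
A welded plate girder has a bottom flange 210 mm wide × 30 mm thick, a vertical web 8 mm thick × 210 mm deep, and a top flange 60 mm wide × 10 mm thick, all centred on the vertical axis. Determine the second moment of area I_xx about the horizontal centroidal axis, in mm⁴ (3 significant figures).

Treat the section as a set of non-overlapping primitives; coordinates are from the bounding-box lower-left.
Bottom plate: 210 × 30, A = 6 300 mm², y = 15 mm, Ī = 472 500 mm⁴.
Web plate: 8 × 210, A = 1 680 mm², y = 135 mm, Ī = 6 174 000 mm⁴.
Top plate: 60 × 10, A = 600 mm², y = 245 mm, Ī = 5 000 mm⁴.
Centroid: ȳ = ΣA·y / ΣA = 54.58 mm.
Transfer each piece to the horizontal centroidal axis using Ī + A·d² with d = y − 54.58:
  bottom plate: d = -39.58 mm → contributes +10 342 141 mm⁴
  web plate: d = 80.42 mm → contributes +17 039 079 mm⁴
  top plate: d = 190.42 mm → contributes +21 760 770 mm⁴
Total I = 49 141 990 mm⁴.

I_xx ≈ 4.91 × 10⁷ mm⁴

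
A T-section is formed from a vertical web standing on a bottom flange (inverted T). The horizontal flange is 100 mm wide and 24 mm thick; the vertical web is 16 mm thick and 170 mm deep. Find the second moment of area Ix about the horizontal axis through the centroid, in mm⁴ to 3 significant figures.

Ix ≈ 1.87 × 10⁷ mm⁴

Break the section into simple shapes (no overlaps), measuring from the bottom-left corner of the bounding box.
Flange: 100 × 24, A = 2 400 mm², y = 12 mm, Ī = 115 200 mm⁴.
Web: 16 × 170, A = 2 720 mm², y = 109 mm, Ī = 6 550 667 mm⁴.
Centroid: ȳ = ΣA·y / ΣA = 63.531 mm.
Transfer each piece to the horizontal axis through the centroid using Ī + A·d² with d = y − 63.531:
  flange: d = -51.531 mm → contributes +6 488 327 mm⁴
  web: d = 45.469 mm → contributes +12 174 014 mm⁴
Total I = 18 662 342 mm⁴.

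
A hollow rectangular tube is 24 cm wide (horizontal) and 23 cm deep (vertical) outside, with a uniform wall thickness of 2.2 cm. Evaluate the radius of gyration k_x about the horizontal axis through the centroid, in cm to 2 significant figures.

k_x ≈ 8.6 cm

Break the section into simple shapes (no overlaps), measuring from the bottom-left corner of the bounding box.
Outer rectangle: 24 × 23, A = 552 cm², y = 11.5 cm, Ī = 24 334 cm⁴.
Inner void (subtracted): 19.6 × 18.6, A = 364.6 cm², y = 11.5 cm, Ī = 10 510 cm⁴.
By symmetry the centroid is at mid-height, ȳ = 11.5 cm.
All pieces are centred on the horizontal axis through the centroid, so I = ΣĪ (holes subtracted) = 13 824 cm⁴.
Radius of gyration: k = √(I/A) = √(13 824 / 187.4) = 8.588 cm.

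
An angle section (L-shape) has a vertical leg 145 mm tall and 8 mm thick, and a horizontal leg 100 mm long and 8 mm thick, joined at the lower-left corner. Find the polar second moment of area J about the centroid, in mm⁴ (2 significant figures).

Break the section into simple shapes (no overlaps), measuring from the bottom-left corner of the bounding box.
Vertical leg: 8 × 145, A = 1 160 mm², y = 72.5 mm, Ī = 2 032 417 mm⁴.
Horizontal leg (remainder): 92 × 8, A = 736 mm², y = 4 mm, Ī = 3 925 mm⁴.
Centroid: ȳ = ΣA·y / ΣA = 45.91 mm.
Transfer each piece to the centroidal x-axis using Ī + A·d² with d = y − 45.91:
  vertical leg: d = 26.59 mm → contributes +2 852 614 mm⁴
  horizontal leg (remainder): d = -41.91 mm → contributes +1 296 627 mm⁴
Total I = 4 149 240 mm⁴.
For the y-axis: x̄ = 23.41 mm.
Repeating about the centroidal y-axis gives I_y = 1 651 050 mm⁴.
Polar second moment: J = I_x + I_y = 5 800 291 mm⁴.

J ≈ 5.8 × 10⁶ mm⁴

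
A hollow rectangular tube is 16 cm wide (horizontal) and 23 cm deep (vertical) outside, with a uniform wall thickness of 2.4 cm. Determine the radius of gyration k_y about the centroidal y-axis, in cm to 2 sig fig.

k_y ≈ 5.9 cm

Break the section into simple shapes (no overlaps), measuring from the bottom-left corner of the bounding box.
Outer rectangle: 16 × 23, A = 368 cm², x = 8 cm, Ī = 7 851 cm⁴.
Inner void (subtracted): 11.2 × 18.2, A = 203.8 cm², x = 8 cm, Ī = 2 131 cm⁴.
By symmetry the centroid is at mid-width, x̄ = 8 cm.
All pieces are centred on the centroidal y-axis, so I = ΣĪ (holes subtracted) = 5 720 cm⁴.
Radius of gyration: k = √(I/A) = √(5 720 / 164.2) = 5.903 cm.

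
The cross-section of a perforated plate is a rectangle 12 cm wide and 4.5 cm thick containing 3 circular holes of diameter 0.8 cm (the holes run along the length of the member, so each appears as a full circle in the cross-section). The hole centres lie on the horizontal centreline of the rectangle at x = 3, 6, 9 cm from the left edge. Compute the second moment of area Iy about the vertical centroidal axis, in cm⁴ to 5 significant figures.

Iy ≈ 638.89 cm⁴

Treat the section as a set of non-overlapping primitives; coordinates are from the bounding-box lower-left.
Plate: 12 × 4.5, A = 54 cm², x = 6 cm, Ī = 648 cm⁴.
Hole 1 (subtracted): ⌀0.8, A = 0.5026548 cm², x = 3 cm, Ī = 0.02010619 cm⁴.
Hole 2 (subtracted): ⌀0.8, A = 0.5026548 cm², x = 6 cm, Ī = 0.02010619 cm⁴.
Hole 3 (subtracted): ⌀0.8, A = 0.5026548 cm², x = 9 cm, Ī = 0.02010619 cm⁴.
By symmetry the centroid is at mid-width, x̄ = 6 cm.
Transfer each piece to the vertical centroidal axis using Ī + A·d² with d = x − 6:
  plate: d = 0 cm → contributes +648 cm⁴
  hole 1: d = -3 cm → contributes −4.544 cm⁴
  hole 2: d = 0 cm → contributes −0.02010619 cm⁴
  hole 3: d = 3 cm → contributes −4.544 cm⁴
Total I = 638.8919 cm⁴.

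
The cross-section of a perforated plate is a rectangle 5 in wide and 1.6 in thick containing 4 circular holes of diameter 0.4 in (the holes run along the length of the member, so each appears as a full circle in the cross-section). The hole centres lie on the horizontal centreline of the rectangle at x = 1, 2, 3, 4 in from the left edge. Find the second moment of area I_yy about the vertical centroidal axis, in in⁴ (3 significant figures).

I_yy ≈ 16.0 in⁴

Break the section into simple shapes (no overlaps), measuring from the bottom-left corner of the bounding box.
Plate: 5 × 1.6, A = 8 in², x = 2.5 in, Ī = 16.667 in⁴.
Hole 1 (subtracted): ⌀0.4, A = 0.12566 in², x = 1 in, Ī = 0.0012566 in⁴.
Hole 2 (subtracted): ⌀0.4, A = 0.12566 in², x = 2 in, Ī = 0.0012566 in⁴.
Hole 3 (subtracted): ⌀0.4, A = 0.12566 in², x = 3 in, Ī = 0.0012566 in⁴.
Hole 4 (subtracted): ⌀0.4, A = 0.12566 in², x = 4 in, Ī = 0.0012566 in⁴.
By symmetry the centroid is at mid-width, x̄ = 2.5 in.
Transfer each piece to the vertical centroidal axis using Ī + A·d² with d = x − 2.5:
  plate: d = 0 in → contributes +16.667 in⁴
  hole 1: d = -1.5 in → contributes −0.284 in⁴
  hole 2: d = -0.5 in → contributes −0.032673 in⁴
  hole 3: d = 0.5 in → contributes −0.032673 in⁴
  hole 4: d = 1.5 in → contributes −0.284 in⁴
Total I = 16.033 in⁴.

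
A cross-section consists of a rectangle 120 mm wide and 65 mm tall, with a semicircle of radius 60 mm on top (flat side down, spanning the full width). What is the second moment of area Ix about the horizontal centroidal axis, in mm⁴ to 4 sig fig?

Ix ≈ 1.518 × 10⁷ mm⁴

Break the section into simple shapes (no overlaps), measuring from the bottom-left corner of the bounding box.
Rectangular body: 120 × 65, A = 7 800 mm², y = 32.5 mm, Ī = 2 746 250 mm⁴.
Semicircular cap: semicircle r = 60, A = 5654.87 mm², y = 90.4648 mm, Ī = 1 422 450 mm⁴.
Centroid: ȳ = ΣA·y / ΣA = 56.8617 mm.
Transfer each piece to the horizontal centroidal axis using Ī + A·d² with d = y − 56.8617:
  rectangular body: d = -24.3617 mm → contributes +7 375 484 mm⁴
  semicircular cap: d = 33.6031 mm → contributes +7 807 751 mm⁴
Total I = 15 183 234 mm⁴.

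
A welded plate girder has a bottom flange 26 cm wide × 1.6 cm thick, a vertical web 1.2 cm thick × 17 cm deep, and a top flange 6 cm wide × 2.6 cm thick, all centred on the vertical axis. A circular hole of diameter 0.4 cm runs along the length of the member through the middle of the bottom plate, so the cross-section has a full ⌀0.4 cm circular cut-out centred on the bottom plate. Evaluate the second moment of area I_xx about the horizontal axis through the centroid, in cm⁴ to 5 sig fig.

Split into non-overlapping primitives; take the origin at the lower-left of the bounding box.
Bottom plate: 26 × 1.6, A = 41.6 cm², y = 0.8 cm, Ī = 8.874667 cm⁴.
Web plate: 1.2 × 17, A = 20.4 cm², y = 10.1 cm, Ī = 491.3 cm⁴.
Top plate: 6 × 2.6, A = 15.6 cm², y = 19.9 cm, Ī = 8.788 cm⁴.
Hole (subtracted): ⌀0.4, A = 0.1256637 cm², y = 0.8 cm, Ī = 0.001256637 cm⁴.
Centroid: ȳ = ΣA·y / ΣA = 7.09473 cm.
Transfer each piece to the horizontal axis through the centroid using Ī + A·d² with d = y − 7.09473:
  bottom plate: d = -6.29473 cm → contributes +1657.217 cm⁴
  web plate: d = 3.00527 cm → contributes +675.5457 cm⁴
  top plate: d = 12.80527 cm → contributes +2566.797 cm⁴
  hole: d = -6.29473 cm → contributes −4.980508 cm⁴
Total I = 4894.58 cm⁴.

I_xx ≈ 4894.6 cm⁴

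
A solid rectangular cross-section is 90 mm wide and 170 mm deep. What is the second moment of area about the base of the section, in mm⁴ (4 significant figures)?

I_base ≈ 1.474 × 10⁸ mm⁴

The section: 90 × 170, A = 15 300 mm², y = 85 mm, Ī = 36 847 500 mm⁴.
Transfer it to the base of the section using Ī + A·d² with d = y − 0:
  the section: d = 85 mm → contributes +147 390 000 mm⁴
Total I = 147 390 000 mm⁴.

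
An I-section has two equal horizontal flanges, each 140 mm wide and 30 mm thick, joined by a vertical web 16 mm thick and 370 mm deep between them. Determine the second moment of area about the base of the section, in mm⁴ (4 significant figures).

Split into non-overlapping primitives; take the origin at the lower-left of the bounding box.
Bottom flange: 140 × 30, A = 4 200 mm², y = 15 mm, Ī = 315 000 mm⁴.
Web: 16 × 370, A = 5 920 mm², y = 215 mm, Ī = 67 537 333 mm⁴.
Top flange: 140 × 30, A = 4 200 mm², y = 415 mm, Ī = 315 000 mm⁴.
Transfer each piece to the bottom edge using Ī + A·d² with d = y − 0:
  bottom flange: d = 15 mm → contributes +1 260 000 mm⁴
  web: d = 215 mm → contributes +341 189 333 mm⁴
  top flange: d = 415 mm → contributes +723 660 000 mm⁴
Total I = 1 066 109 333 mm⁴.

I_base ≈ 1.066 × 10⁹ mm⁴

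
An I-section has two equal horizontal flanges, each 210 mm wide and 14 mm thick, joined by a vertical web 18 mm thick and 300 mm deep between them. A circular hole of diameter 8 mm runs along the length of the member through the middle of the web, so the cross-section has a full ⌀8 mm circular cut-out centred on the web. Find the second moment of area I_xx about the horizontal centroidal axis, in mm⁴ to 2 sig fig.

Break the section into simple shapes (no overlaps), measuring from the bottom-left corner of the bounding box.
Bottom flange: 210 × 14, A = 2 940 mm², y = 7 mm, Ī = 48 020 mm⁴.
Web: 18 × 300, A = 5 400 mm², y = 164 mm, Ī = 40 500 000 mm⁴.
Top flange: 210 × 14, A = 2 940 mm², y = 321 mm, Ī = 48 020 mm⁴.
Hole (subtracted): ⌀8, A = 50.27 mm², y = 164 mm, Ī = 201.1 mm⁴.
By symmetry the centroid is at mid-height, ȳ = 164 mm.
Transfer each piece to the horizontal centroidal axis using Ī + A·d² with d = y − 164:
  bottom flange: d = -157 mm → contributes +72 516 080 mm⁴
  web: d = 0 mm → contributes +40 500 000 mm⁴
  top flange: d = 157 mm → contributes +72 516 080 mm⁴
  hole: d = 0 mm → contributes −201.1 mm⁴
Total I = 185 531 959 mm⁴.

I_xx ≈ 1.9 × 10⁸ mm⁴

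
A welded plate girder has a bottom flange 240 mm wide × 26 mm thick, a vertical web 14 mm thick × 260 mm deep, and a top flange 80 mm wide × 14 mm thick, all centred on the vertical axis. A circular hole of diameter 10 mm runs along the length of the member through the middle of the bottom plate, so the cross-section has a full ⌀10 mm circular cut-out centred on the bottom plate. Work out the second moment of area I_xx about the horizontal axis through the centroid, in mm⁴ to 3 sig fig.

I_xx ≈ 1.19 × 10⁸ mm⁴

Treat the section as a set of non-overlapping primitives; coordinates are from the bounding-box lower-left.
Bottom plate: 240 × 26, A = 6 240 mm², y = 13 mm, Ī = 351 520 mm⁴.
Web plate: 14 × 260, A = 3 640 mm², y = 156 mm, Ī = 20 505 333 mm⁴.
Top plate: 80 × 14, A = 1 120 mm², y = 293 mm, Ī = 18 293 mm⁴.
Hole (subtracted): ⌀10, A = 78.54 mm², y = 13 mm, Ī = 490.87 mm⁴.
Centroid: ȳ = ΣA·y / ΣA = 89.374 mm.
Transfer each piece to the horizontal axis through the centroid using Ī + A·d² with d = y − 89.374:
  bottom plate: d = -76.374 mm → contributes +36 749 748 mm⁴
  web plate: d = 66.626 mm → contributes +36 663 185 mm⁴
  top plate: d = 203.63 mm → contributes +46 457 283 mm⁴
  hole: d = -76.374 mm → contributes −458 618 mm⁴
Total I = 119 411 599 mm⁴.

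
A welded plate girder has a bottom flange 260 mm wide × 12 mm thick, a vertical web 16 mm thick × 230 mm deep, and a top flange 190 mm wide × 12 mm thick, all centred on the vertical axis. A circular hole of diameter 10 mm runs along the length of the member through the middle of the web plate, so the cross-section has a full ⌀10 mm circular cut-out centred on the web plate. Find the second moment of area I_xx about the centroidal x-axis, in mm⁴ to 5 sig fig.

I_xx ≈ 9.4201 × 10⁷ mm⁴

Split into non-overlapping primitives; take the origin at the lower-left of the bounding box.
Bottom plate: 260 × 12, A = 3 120 mm², y = 6 mm, Ī = 37 440 mm⁴.
Web plate: 16 × 230, A = 3 680 mm², y = 127 mm, Ī = 16 222 667 mm⁴.
Top plate: 190 × 12, A = 2 280 mm², y = 248 mm, Ī = 27 360 mm⁴.
Hole (subtracted): ⌀10, A = 78.53982 mm², y = 127 mm, Ī = 490.8739 mm⁴.
Centroid: ȳ = ΣA·y / ΣA = 115.7085 mm.
Transfer each piece to the centroidal x-axis using Ī + A·d² with d = y − 115.7085:
  bottom plate: d = -109.7085 mm → contributes +37 589 619 mm⁴
  web plate: d = 11.2915 mm → contributes +16 691 859 mm⁴
  top plate: d = 132.2915 mm → contributes +39 929 734 mm⁴
  hole: d = 11.2915 mm → contributes −10504.54 mm⁴
Total I = 94 200 708 mm⁴.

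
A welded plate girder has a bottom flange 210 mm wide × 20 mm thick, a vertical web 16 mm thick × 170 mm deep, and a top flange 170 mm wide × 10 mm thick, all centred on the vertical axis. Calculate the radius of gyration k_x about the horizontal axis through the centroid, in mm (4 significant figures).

k_x ≈ 77.19 mm

Treat the section as a set of non-overlapping primitives; coordinates are from the bounding-box lower-left.
Bottom plate: 210 × 20, A = 4 200 mm², y = 10 mm, Ī = 140 000 mm⁴.
Web plate: 16 × 170, A = 2 720 mm², y = 105 mm, Ī = 6 550 667 mm⁴.
Top plate: 170 × 10, A = 1 700 mm², y = 195 mm, Ī = 14166.7 mm⁴.
Centroid: ȳ = ΣA·y / ΣA = 76.4617 mm.
Transfer each piece to the horizontal axis through the centroid using Ī + A·d² with d = y − 76.4617:
  bottom plate: d = -66.4617 mm → contributes +18 692 071 mm⁴
  web plate: d = 28.5383 mm → contributes +8 765 926 mm⁴
  top plate: d = 118.538 mm → contributes +23 901 418 mm⁴
Total I = 51 359 416 mm⁴.
Radius of gyration: k = √(I/A) = √(51 359 416 / 8 620) = 77.1892 mm.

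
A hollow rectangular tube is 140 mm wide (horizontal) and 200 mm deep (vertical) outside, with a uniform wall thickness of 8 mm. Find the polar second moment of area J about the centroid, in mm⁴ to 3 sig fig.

Split into non-overlapping primitives; take the origin at the lower-left of the bounding box.
Outer rectangle: 140 × 200, A = 28 000 mm², y = 100 mm, Ī = 93 333 333 mm⁴.
Inner void (subtracted): 124 × 184, A = 22 816 mm², y = 100 mm, Ī = 64 371 541 mm⁴.
By symmetry the centroid is at mid-height, ȳ = 100 mm.
All pieces are centred on the centroidal x-axis, so I = ΣĪ (holes subtracted) = 28 961 792 mm⁴.
Repeating about the centroidal y-axis gives I_y = 16 498 432 mm⁴.
Polar second moment: J = I_x + I_y = 45 460 224 mm⁴.

J ≈ 4.55 × 10⁷ mm⁴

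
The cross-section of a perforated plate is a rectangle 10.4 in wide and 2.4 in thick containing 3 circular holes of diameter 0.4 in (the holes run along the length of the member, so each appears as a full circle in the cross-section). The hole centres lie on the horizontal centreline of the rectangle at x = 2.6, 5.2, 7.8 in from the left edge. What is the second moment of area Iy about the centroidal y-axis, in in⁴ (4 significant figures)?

Iy ≈ 223.3 in⁴

Decompose the section into non-overlapping parts with the origin at the bottom-left of its bounding rectangle.
Plate: 10.4 × 2.4, A = 24.96 in², x = 5.2 in, Ī = 224.973 in⁴.
Hole 1 (subtracted): ⌀0.4, A = 0.125664 in², x = 2.6 in, Ī = 0.00125664 in⁴.
Hole 2 (subtracted): ⌀0.4, A = 0.125664 in², x = 5.2 in, Ī = 0.00125664 in⁴.
Hole 3 (subtracted): ⌀0.4, A = 0.125664 in², x = 7.8 in, Ī = 0.00125664 in⁴.
By symmetry the centroid is at mid-width, x̄ = 5.2 in.
Transfer each piece to the centroidal y-axis using Ī + A·d² with d = x − 5.2:
  plate: d = 0 in → contributes +224.973 in⁴
  hole 1: d = -2.6 in → contributes −0.850743 in⁴
  hole 2: d = 0 in → contributes −0.00125664 in⁴
  hole 3: d = 2.6 in → contributes −0.850743 in⁴
Total I = 223.27 in⁴.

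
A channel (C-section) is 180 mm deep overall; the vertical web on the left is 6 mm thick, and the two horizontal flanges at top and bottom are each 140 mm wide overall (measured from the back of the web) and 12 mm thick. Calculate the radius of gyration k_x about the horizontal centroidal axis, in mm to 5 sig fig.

k_x ≈ 77.265 mm

Break the section into simple shapes (no overlaps), measuring from the bottom-left corner of the bounding box.
Web: 6 × 180, A = 1 080 mm², y = 90 mm, Ī = 2 916 000 mm⁴.
Top flange (beyond web): 134 × 12, A = 1 608 mm², y = 174 mm, Ī = 19 296 mm⁴.
Bottom flange (beyond web): 134 × 12, A = 1 608 mm², y = 6 mm, Ī = 19 296 mm⁴.
By symmetry the centroid is at mid-height, ȳ = 90 mm.
Transfer each piece to the horizontal centroidal axis using Ī + A·d² with d = y − 90:
  web: d = 0 mm → contributes +2 916 000 mm⁴
  top flange (beyond web): d = 84 mm → contributes +11 365 344 mm⁴
  bottom flange (beyond web): d = -84 mm → contributes +11 365 344 mm⁴
Total I = 25 646 688 mm⁴.
Radius of gyration: k = √(I/A) = √(25 646 688 / 4 296) = 77.26512 mm.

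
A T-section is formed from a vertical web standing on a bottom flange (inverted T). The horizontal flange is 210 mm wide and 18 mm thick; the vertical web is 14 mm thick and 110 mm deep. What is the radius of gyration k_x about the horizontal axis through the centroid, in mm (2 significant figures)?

k_x ≈ 34 mm

Break the section into simple shapes (no overlaps), measuring from the bottom-left corner of the bounding box.
Flange: 210 × 18, A = 3 780 mm², y = 9 mm, Ī = 102 060 mm⁴.
Web: 14 × 110, A = 1 540 mm², y = 73 mm, Ī = 1 552 833 mm⁴.
Centroid: ȳ = ΣA·y / ΣA = 27.53 mm.
Transfer each piece to the horizontal axis through the centroid using Ī + A·d² with d = y − 27.53:
  flange: d = -18.53 mm → contributes +1 399 448 mm⁴
  web: d = 45.47 mm → contributes +4 737 332 mm⁴
Total I = 6 136 780 mm⁴.
Radius of gyration: k = √(I/A) = √(6 136 780 / 5 320) = 33.96 mm.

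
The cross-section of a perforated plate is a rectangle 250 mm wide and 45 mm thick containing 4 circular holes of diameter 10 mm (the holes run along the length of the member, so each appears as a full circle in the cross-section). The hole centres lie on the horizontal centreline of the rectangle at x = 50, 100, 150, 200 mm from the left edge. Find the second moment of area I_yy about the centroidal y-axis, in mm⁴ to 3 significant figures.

I_yy ≈ 5.76 × 10⁷ mm⁴

Treat the section as a set of non-overlapping primitives; coordinates are from the bounding-box lower-left.
Plate: 250 × 45, A = 11 250 mm², x = 125 mm, Ī = 58 593 750 mm⁴.
Hole 1 (subtracted): ⌀10, A = 78.54 mm², x = 50 mm, Ī = 490.87 mm⁴.
Hole 2 (subtracted): ⌀10, A = 78.54 mm², x = 100 mm, Ī = 490.87 mm⁴.
Hole 3 (subtracted): ⌀10, A = 78.54 mm², x = 150 mm, Ī = 490.87 mm⁴.
Hole 4 (subtracted): ⌀10, A = 78.54 mm², x = 200 mm, Ī = 490.87 mm⁴.
By symmetry the centroid is at mid-width, x̄ = 125 mm.
Transfer each piece to the centroidal y-axis using Ī + A·d² with d = x − 125:
  plate: d = 0 mm → contributes +58 593 750 mm⁴
  hole 1: d = -75 mm → contributes −442 277 mm⁴
  hole 2: d = -25 mm → contributes −49 578 mm⁴
  hole 3: d = 25 mm → contributes −49 578 mm⁴
  hole 4: d = 75 mm → contributes −442 277 mm⁴
Total I = 57 610 039 mm⁴.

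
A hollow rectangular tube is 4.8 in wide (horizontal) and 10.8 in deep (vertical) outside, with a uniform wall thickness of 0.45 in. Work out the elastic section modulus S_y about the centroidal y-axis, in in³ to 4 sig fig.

Break the section into simple shapes (no overlaps), measuring from the bottom-left corner of the bounding box.
Outer rectangle: 4.8 × 10.8, A = 51.84 in², x = 2.4 in, Ī = 99.5328 in⁴.
Inner void (subtracted): 3.9 × 9.9, A = 38.61 in², x = 2.4 in, Ī = 48.9382 in⁴.
By symmetry the centroid is at mid-width, x̄ = 2.4 in.
All pieces are centred on the centroidal y-axis, so I = ΣĪ (holes subtracted) = 50.5946 in⁴.
Extreme fibre distance c = 2.4 in; S = I/c = 21.0811 in³.

S_y ≈ 21.08 in³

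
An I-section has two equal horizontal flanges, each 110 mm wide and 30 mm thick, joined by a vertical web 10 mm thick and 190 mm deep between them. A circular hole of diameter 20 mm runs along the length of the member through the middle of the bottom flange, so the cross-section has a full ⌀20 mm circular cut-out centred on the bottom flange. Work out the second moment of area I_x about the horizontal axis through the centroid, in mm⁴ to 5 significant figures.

Treat the section as a set of non-overlapping primitives; coordinates are from the bounding-box lower-left.
Bottom flange: 110 × 30, A = 3 300 mm², y = 15 mm, Ī = 247 500 mm⁴.
Web: 10 × 190, A = 1 900 mm², y = 125 mm, Ī = 5 715 833 mm⁴.
Top flange: 110 × 30, A = 3 300 mm², y = 235 mm, Ī = 247 500 mm⁴.
Hole (subtracted): ⌀20, A = 314.1593 mm², y = 15 mm, Ī = 7853.982 mm⁴.
Centroid: ȳ = ΣA·y / ΣA = 129.2216 mm.
Transfer each piece to the horizontal axis through the centroid using Ī + A·d² with d = y − 129.2216:
  bottom flange: d = -114.2216 mm → contributes +43 301 210 mm⁴
  web: d = -4.221621 mm → contributes +5 749 695 mm⁴
  top flange: d = 105.7784 mm → contributes +37 171 416 mm⁴
  hole: d = -114.2216 mm → contributes −4 106 558 mm⁴
Total I = 82 115 763 mm⁴.

I_x ≈ 8.2116 × 10⁷ mm⁴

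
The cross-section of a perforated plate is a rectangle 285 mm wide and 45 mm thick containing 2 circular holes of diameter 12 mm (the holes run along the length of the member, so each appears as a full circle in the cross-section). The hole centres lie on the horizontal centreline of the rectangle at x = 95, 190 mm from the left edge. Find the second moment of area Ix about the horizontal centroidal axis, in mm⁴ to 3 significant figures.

Break the section into simple shapes (no overlaps), measuring from the bottom-left corner of the bounding box.
Plate: 285 × 45, A = 12 825 mm², y = 22.5 mm, Ī = 2 164 219 mm⁴.
Hole 1 (subtracted): ⌀12, A = 113.1 mm², y = 22.5 mm, Ī = 1017.9 mm⁴.
Hole 2 (subtracted): ⌀12, A = 113.1 mm², y = 22.5 mm, Ī = 1017.9 mm⁴.
By symmetry the centroid is at mid-height, ȳ = 22.5 mm.
All pieces are centred on the horizontal centroidal axis, so I = ΣĪ (holes subtracted) = 2 162 183 mm⁴.

Ix ≈ 2.16 × 10⁶ mm⁴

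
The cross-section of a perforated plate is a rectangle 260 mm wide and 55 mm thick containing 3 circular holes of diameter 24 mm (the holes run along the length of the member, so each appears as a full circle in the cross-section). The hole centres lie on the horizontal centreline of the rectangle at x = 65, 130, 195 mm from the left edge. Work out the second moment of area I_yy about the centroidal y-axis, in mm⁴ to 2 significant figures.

I_yy ≈ 7.7 × 10⁷ mm⁴

Treat the section as a set of non-overlapping primitives; coordinates are from the bounding-box lower-left.
Plate: 260 × 55, A = 14 300 mm², x = 130 mm, Ī = 80 556 667 mm⁴.
Hole 1 (subtracted): ⌀24, A = 452.4 mm², x = 65 mm, Ī = 16 286 mm⁴.
Hole 2 (subtracted): ⌀24, A = 452.4 mm², x = 130 mm, Ī = 16 286 mm⁴.
Hole 3 (subtracted): ⌀24, A = 452.4 mm², x = 195 mm, Ī = 16 286 mm⁴.
By symmetry the centroid is at mid-width, x̄ = 130 mm.
Transfer each piece to the centroidal y-axis using Ī + A·d² with d = x − 130:
  plate: d = 0 mm → contributes +80 556 667 mm⁴
  hole 1: d = -65 mm → contributes −1 927 631 mm⁴
  hole 2: d = 0 mm → contributes −16 286 mm⁴
  hole 3: d = 65 mm → contributes −1 927 631 mm⁴
Total I = 76 685 119 mm⁴.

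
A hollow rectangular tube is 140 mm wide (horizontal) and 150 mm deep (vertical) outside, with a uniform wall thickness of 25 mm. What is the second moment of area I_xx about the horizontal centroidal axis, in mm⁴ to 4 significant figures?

I_xx ≈ 3.188 × 10⁷ mm⁴

Split into non-overlapping primitives; take the origin at the lower-left of the bounding box.
Outer rectangle: 140 × 150, A = 21 000 mm², y = 75 mm, Ī = 39 375 000 mm⁴.
Inner void (subtracted): 90 × 100, A = 9 000 mm², y = 75 mm, Ī = 7 500 000 mm⁴.
By symmetry the centroid is at mid-height, ȳ = 75 mm.
All pieces are centred on the horizontal centroidal axis, so I = ΣĪ (holes subtracted) = 31 875 000 mm⁴.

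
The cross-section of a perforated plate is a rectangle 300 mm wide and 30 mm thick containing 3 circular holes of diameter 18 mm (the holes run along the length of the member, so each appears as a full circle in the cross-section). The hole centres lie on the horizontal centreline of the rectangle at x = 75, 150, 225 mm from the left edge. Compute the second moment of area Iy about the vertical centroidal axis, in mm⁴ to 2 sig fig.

Iy ≈ 6.5 × 10⁷ mm⁴

Treat the section as a set of non-overlapping primitives; coordinates are from the bounding-box lower-left.
Plate: 300 × 30, A = 9 000 mm², x = 150 mm, Ī = 67 500 000 mm⁴.
Hole 1 (subtracted): ⌀18, A = 254.5 mm², x = 75 mm, Ī = 5 153 mm⁴.
Hole 2 (subtracted): ⌀18, A = 254.5 mm², x = 150 mm, Ī = 5 153 mm⁴.
Hole 3 (subtracted): ⌀18, A = 254.5 mm², x = 225 mm, Ī = 5 153 mm⁴.
By symmetry the centroid is at mid-width, x̄ = 150 mm.
Transfer each piece to the vertical centroidal axis using Ī + A·d² with d = x − 150:
  plate: d = 0 mm → contributes +67 500 000 mm⁴
  hole 1: d = -75 mm → contributes −1 436 541 mm⁴
  hole 2: d = 0 mm → contributes −5 153 mm⁴
  hole 3: d = 75 mm → contributes −1 436 541 mm⁴
Total I = 64 621 765 mm⁴.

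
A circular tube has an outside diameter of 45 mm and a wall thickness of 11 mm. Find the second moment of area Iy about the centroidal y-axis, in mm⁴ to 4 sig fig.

Break the section into simple shapes (no overlaps), measuring from the bottom-left corner of the bounding box.
Outer circle: ⌀45, A = 1590.43 mm², x = 22.5 mm, Ī = 201 289 mm⁴.
Bore (subtracted): ⌀23, A = 415.476 mm², x = 22.5 mm, Ī = 13736.7 mm⁴.
By symmetry the centroid is at mid-width, x̄ = 22.5 mm.
All pieces are centred on the centroidal y-axis, so I = ΣĪ (holes subtracted) = 187 552 mm⁴.

Iy ≈ 1.876 × 10⁵ mm⁴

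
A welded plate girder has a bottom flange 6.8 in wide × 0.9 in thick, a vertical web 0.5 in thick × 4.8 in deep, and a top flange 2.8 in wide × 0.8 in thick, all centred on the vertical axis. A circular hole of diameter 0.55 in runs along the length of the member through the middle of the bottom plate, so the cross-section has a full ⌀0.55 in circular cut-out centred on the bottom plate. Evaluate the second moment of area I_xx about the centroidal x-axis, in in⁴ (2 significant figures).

Treat the section as a set of non-overlapping primitives; coordinates are from the bounding-box lower-left.
Bottom plate: 6.8 × 0.9, A = 6.12 in², y = 0.45 in, Ī = 0.4131 in⁴.
Web plate: 0.5 × 4.8, A = 2.4 in², y = 3.3 in, Ī = 4.608 in⁴.
Top plate: 2.8 × 0.8, A = 2.24 in², y = 6.1 in, Ī = 0.1195 in⁴.
Hole (subtracted): ⌀0.55, A = 0.2376 in², y = 0.45 in, Ī = 0.004492 in⁴.
Centroid: ȳ = ΣA·y / ΣA = 2.303 in.
Transfer each piece to the centroidal x-axis using Ī + A·d² with d = y − 2.303:
  bottom plate: d = -1.853 in → contributes +21.42 in⁴
  web plate: d = 0.9972 in → contributes +6.995 in⁴
  top plate: d = 3.797 in → contributes +32.42 in⁴
  hole: d = -1.853 in → contributes −0.8201 in⁴
Total I = 60.01 in⁴.

I_xx ≈ 60 in⁴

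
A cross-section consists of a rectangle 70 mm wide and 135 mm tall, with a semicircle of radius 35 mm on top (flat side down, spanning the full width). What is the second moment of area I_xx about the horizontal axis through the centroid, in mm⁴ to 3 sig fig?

I_xx ≈ 2.54 × 10⁷ mm⁴

Decompose the section into non-overlapping parts with the origin at the bottom-left of its bounding rectangle.
Rectangular body: 70 × 135, A = 9 450 mm², y = 67.5 mm, Ī = 14 352 188 mm⁴.
Semicircular cap: semicircle r = 35, A = 1924.2 mm², y = 149.85 mm, Ī = 164 704 mm⁴.
Centroid: ȳ = ΣA·y / ΣA = 81.432 mm.
Transfer each piece to the horizontal axis through the centroid using Ī + A·d² with d = y − 81.432:
  rectangular body: d = -13.932 mm → contributes +16 186 504 mm⁴
  semicircular cap: d = 68.422 mm → contributes +9 173 156 mm⁴
Total I = 25 359 660 mm⁴.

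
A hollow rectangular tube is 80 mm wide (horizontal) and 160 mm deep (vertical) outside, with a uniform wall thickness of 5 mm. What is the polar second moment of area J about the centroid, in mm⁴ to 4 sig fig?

J ≈ 1.016 × 10⁷ mm⁴

Treat the section as a set of non-overlapping primitives; coordinates are from the bounding-box lower-left.
Outer rectangle: 80 × 160, A = 12 800 mm², y = 80 mm, Ī = 27 306 667 mm⁴.
Inner void (subtracted): 70 × 150, A = 10 500 mm², y = 80 mm, Ī = 19 687 500 mm⁴.
By symmetry the centroid is at mid-height, ȳ = 80 mm.
All pieces are centred on the centroidal x-axis, so I = ΣĪ (holes subtracted) = 7 619 167 mm⁴.
Repeating about the centroidal y-axis gives I_y = 2 539 167 mm⁴.
Polar second moment: J = I_x + I_y = 10 158 333 mm⁴.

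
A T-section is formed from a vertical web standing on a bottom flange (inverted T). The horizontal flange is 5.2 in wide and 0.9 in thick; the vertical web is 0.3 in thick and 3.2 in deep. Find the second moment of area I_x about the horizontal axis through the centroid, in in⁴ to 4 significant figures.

Break the section into simple shapes (no overlaps), measuring from the bottom-left corner of the bounding box.
Flange: 5.2 × 0.9, A = 4.68 in², y = 0.45 in, Ī = 0.3159 in⁴.
Web: 0.3 × 3.2, A = 0.96 in², y = 2.5 in, Ī = 0.8192 in⁴.
Centroid: ȳ = ΣA·y / ΣA = 0.798936 in.
Transfer each piece to the horizontal axis through the centroid using Ī + A·d² with d = y − 0.798936:
  flange: d = -0.348936 in → contributes +0.88572 in⁴
  web: d = 1.70106 in → contributes +3.59707 in⁴
Total I = 4.48279 in⁴.

I_x ≈ 4.483 in⁴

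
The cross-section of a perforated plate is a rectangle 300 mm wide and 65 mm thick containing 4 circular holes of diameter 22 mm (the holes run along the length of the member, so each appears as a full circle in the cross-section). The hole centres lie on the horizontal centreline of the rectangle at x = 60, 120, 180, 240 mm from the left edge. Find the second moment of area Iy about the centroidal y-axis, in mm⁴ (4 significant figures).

Iy ≈ 1.394 × 10⁸ mm⁴

Split into non-overlapping primitives; take the origin at the lower-left of the bounding box.
Plate: 300 × 65, A = 19 500 mm², x = 150 mm, Ī = 146 250 000 mm⁴.
Hole 1 (subtracted): ⌀22, A = 380.133 mm², x = 60 mm, Ī = 11 499 mm⁴.
Hole 2 (subtracted): ⌀22, A = 380.133 mm², x = 120 mm, Ī = 11 499 mm⁴.
Hole 3 (subtracted): ⌀22, A = 380.133 mm², x = 180 mm, Ī = 11 499 mm⁴.
Hole 4 (subtracted): ⌀22, A = 380.133 mm², x = 240 mm, Ī = 11 499 mm⁴.
By symmetry the centroid is at mid-width, x̄ = 150 mm.
Transfer each piece to the centroidal y-axis using Ī + A·d² with d = x − 150:
  plate: d = 0 mm → contributes +146 250 000 mm⁴
  hole 1: d = -90 mm → contributes −3 090 574 mm⁴
  hole 2: d = -30 mm → contributes −353 618 mm⁴
  hole 3: d = 30 mm → contributes −353 618 mm⁴
  hole 4: d = 90 mm → contributes −3 090 574 mm⁴
Total I = 139 361 615 mm⁴.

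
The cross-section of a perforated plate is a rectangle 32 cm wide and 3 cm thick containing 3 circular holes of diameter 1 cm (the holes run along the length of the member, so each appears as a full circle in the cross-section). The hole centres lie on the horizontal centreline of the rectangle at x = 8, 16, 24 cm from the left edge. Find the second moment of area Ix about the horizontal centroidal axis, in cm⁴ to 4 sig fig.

Ix ≈ 71.85 cm⁴

Break the section into simple shapes (no overlaps), measuring from the bottom-left corner of the bounding box.
Plate: 32 × 3, A = 96 cm², y = 1.5 cm, Ī = 72 cm⁴.
Hole 1 (subtracted): ⌀1, A = 0.785398 cm², y = 1.5 cm, Ī = 0.0490874 cm⁴.
Hole 2 (subtracted): ⌀1, A = 0.785398 cm², y = 1.5 cm, Ī = 0.0490874 cm⁴.
Hole 3 (subtracted): ⌀1, A = 0.785398 cm², y = 1.5 cm, Ī = 0.0490874 cm⁴.
By symmetry the centroid is at mid-height, ȳ = 1.5 cm.
All pieces are centred on the horizontal centroidal axis, so I = ΣĪ (holes subtracted) = 71.8527 cm⁴.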